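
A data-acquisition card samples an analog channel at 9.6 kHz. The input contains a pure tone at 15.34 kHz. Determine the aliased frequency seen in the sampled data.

15.34 kHz mod fs = 5.74 kHz.
5.74 kHz > fs/2 = 4.8 kHz, folds to fs − 5.74 kHz = 3.86 kHz.

3.86 kHz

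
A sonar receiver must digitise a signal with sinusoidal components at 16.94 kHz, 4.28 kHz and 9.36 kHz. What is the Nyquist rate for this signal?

Highest-frequency component: 16.94 kHz.
Nyquist rate = 2 × 16.94 kHz = 33.88 kHz.

33.88 kHz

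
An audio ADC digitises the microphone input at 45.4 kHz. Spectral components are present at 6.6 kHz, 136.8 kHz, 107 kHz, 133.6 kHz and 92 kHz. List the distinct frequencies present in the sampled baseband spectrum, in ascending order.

fs/2 = 22.7 kHz.
6.6 kHz ≤ fs/2 = 22.7 kHz, passes unchanged.
136.8 kHz mod fs = 0.6 kHz.
0.6 kHz ≤ fs/2 = 22.7 kHz, appears at 0.6 kHz.
107 kHz mod fs = 16.2 kHz.
16.2 kHz ≤ fs/2 = 22.7 kHz, appears at 16.2 kHz.
133.6 kHz mod fs = 42.8 kHz.
42.8 kHz > fs/2 = 22.7 kHz, folds to fs − 42.8 kHz = 2.6 kHz.
92 kHz mod fs = 1.2 kHz.
1.2 kHz ≤ fs/2 = 22.7 kHz, appears at 1.2 kHz.
Distinct values: {0.6 kHz, 1.2 kHz, 2.6 kHz, 6.6 kHz, 16.2 kHz}.

0.6 kHz, 1.2 kHz, 2.6 kHz, 6.6 kHz, 16.2 kHz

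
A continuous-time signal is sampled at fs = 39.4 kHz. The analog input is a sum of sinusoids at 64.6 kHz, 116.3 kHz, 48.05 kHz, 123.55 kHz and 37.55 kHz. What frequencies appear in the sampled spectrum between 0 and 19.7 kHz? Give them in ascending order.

1.85 kHz, 1.9 kHz, 5.35 kHz, 8.65 kHz, 14.2 kHz

fs/2 = 19.7 kHz.
64.6 kHz mod fs = 25.2 kHz.
25.2 kHz > fs/2 = 19.7 kHz, folds to fs − 25.2 kHz = 14.2 kHz.
116.3 kHz mod fs = 37.5 kHz.
37.5 kHz > fs/2 = 19.7 kHz, folds to fs − 37.5 kHz = 1.9 kHz.
48.05 kHz mod fs = 8.65 kHz.
8.65 kHz ≤ fs/2 = 19.7 kHz, appears at 8.65 kHz.
123.55 kHz mod fs = 5.35 kHz.
5.35 kHz ≤ fs/2 = 19.7 kHz, appears at 5.35 kHz.
37.55 kHz > fs/2 = 19.7 kHz, folds to fs − 37.55 kHz = 1.85 kHz.
Distinct values: {1.85 kHz, 1.9 kHz, 5.35 kHz, 8.65 kHz, 14.2 kHz}.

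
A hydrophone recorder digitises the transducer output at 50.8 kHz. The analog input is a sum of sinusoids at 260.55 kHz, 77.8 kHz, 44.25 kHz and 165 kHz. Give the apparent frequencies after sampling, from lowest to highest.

fs/2 = 25.4 kHz.
260.55 kHz mod fs = 6.55 kHz.
6.55 kHz ≤ fs/2 = 25.4 kHz, appears at 6.55 kHz.
77.8 kHz mod fs = 27 kHz.
27 kHz > fs/2 = 25.4 kHz, folds to fs − 27 kHz = 23.8 kHz.
44.25 kHz > fs/2 = 25.4 kHz, folds to fs − 44.25 kHz = 6.55 kHz.
165 kHz mod fs = 12.6 kHz.
12.6 kHz ≤ fs/2 = 25.4 kHz, appears at 12.6 kHz.
Distinct values: {6.55 kHz, 12.6 kHz, 23.8 kHz}.

6.55 kHz, 12.6 kHz, 23.8 kHz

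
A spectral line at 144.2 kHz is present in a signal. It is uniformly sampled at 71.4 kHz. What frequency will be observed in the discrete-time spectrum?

144.2 kHz mod fs = 1.4 kHz.
1.4 kHz ≤ fs/2 = 35.7 kHz, appears at 1.4 kHz.

1.4 kHz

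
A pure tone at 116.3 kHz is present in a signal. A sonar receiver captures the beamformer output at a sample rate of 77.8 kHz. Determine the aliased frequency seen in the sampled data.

116.3 kHz mod fs = 38.5 kHz.
38.5 kHz ≤ fs/2 = 38.9 kHz, appears at 38.5 kHz.

38.5 kHz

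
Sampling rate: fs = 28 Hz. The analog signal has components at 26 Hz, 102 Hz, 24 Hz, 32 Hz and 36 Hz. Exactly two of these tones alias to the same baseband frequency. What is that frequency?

4 Hz

fs/2 = 14 Hz.
26 Hz > fs/2 = 14 Hz, folds to fs − 26 Hz = 2 Hz.
102 Hz mod fs = 18 Hz.
18 Hz > fs/2 = 14 Hz, folds to fs − 18 Hz = 10 Hz.
24 Hz > fs/2 = 14 Hz, folds to fs − 24 Hz = 4 Hz.
32 Hz mod fs = 4 Hz.
4 Hz ≤ fs/2 = 14 Hz, appears at 4 Hz.
36 Hz mod fs = 8 Hz.
8 Hz ≤ fs/2 = 14 Hz, appears at 8 Hz.
24 Hz and 32 Hz both map to 4 Hz.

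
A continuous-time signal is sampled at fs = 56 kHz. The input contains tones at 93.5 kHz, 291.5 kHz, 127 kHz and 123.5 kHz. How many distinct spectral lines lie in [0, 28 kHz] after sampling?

fs/2 = 28 kHz.
93.5 kHz mod fs = 37.5 kHz.
37.5 kHz > fs/2 = 28 kHz, folds to fs − 37.5 kHz = 18.5 kHz.
291.5 kHz mod fs = 11.5 kHz.
11.5 kHz ≤ fs/2 = 28 kHz, appears at 11.5 kHz.
127 kHz mod fs = 15 kHz.
15 kHz ≤ fs/2 = 28 kHz, appears at 15 kHz.
123.5 kHz mod fs = 11.5 kHz.
11.5 kHz ≤ fs/2 = 28 kHz, appears at 11.5 kHz.
Distinct values: {11.5 kHz, 15 kHz, 18.5 kHz} → 3.

3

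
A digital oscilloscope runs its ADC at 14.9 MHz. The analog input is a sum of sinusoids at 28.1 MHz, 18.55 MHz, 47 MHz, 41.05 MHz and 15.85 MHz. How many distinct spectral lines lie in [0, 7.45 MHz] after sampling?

fs/2 = 7.45 MHz.
28.1 MHz mod fs = 13.2 MHz.
13.2 MHz > fs/2 = 7.45 MHz, folds to fs − 13.2 MHz = 1.7 MHz.
18.55 MHz mod fs = 3.65 MHz.
3.65 MHz ≤ fs/2 = 7.45 MHz, appears at 3.65 MHz.
47 MHz mod fs = 2.3 MHz.
2.3 MHz ≤ fs/2 = 7.45 MHz, appears at 2.3 MHz.
41.05 MHz mod fs = 11.25 MHz.
11.25 MHz > fs/2 = 7.45 MHz, folds to fs − 11.25 MHz = 3.65 MHz.
15.85 MHz mod fs = 0.95 MHz.
0.95 MHz ≤ fs/2 = 7.45 MHz, appears at 0.95 MHz.
Distinct values: {0.95 MHz, 1.7 MHz, 2.3 MHz, 3.65 MHz} → 4.

4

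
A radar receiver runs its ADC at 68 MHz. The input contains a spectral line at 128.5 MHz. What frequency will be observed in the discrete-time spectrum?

7.5 MHz

128.5 MHz mod fs = 60.5 MHz.
60.5 MHz > fs/2 = 34 MHz, folds to fs − 60.5 MHz = 7.5 MHz.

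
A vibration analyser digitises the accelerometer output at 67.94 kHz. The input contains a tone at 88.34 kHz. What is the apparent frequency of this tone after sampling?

20.4 kHz

88.34 kHz mod fs = 20.4 kHz.
20.4 kHz ≤ fs/2 = 33.97 kHz, appears at 20.4 kHz.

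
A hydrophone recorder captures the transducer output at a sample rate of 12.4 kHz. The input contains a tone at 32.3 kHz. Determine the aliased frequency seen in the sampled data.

32.3 kHz mod fs = 7.5 kHz.
7.5 kHz > fs/2 = 6.2 kHz, folds to fs − 7.5 kHz = 4.9 kHz.

4.9 kHz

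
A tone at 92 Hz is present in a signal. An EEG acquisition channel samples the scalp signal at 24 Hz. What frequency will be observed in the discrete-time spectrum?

4 Hz

92 Hz mod fs = 20 Hz.
20 Hz > fs/2 = 12 Hz, folds to fs − 20 Hz = 4 Hz.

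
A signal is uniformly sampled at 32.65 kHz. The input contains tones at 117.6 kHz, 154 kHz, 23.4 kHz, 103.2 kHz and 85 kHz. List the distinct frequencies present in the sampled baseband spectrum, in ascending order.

fs/2 = 16.325 kHz.
117.6 kHz mod fs = 19.65 kHz.
19.65 kHz > fs/2 = 16.325 kHz, folds to fs − 19.65 kHz = 13 kHz.
154 kHz mod fs = 23.4 kHz.
23.4 kHz > fs/2 = 16.325 kHz, folds to fs − 23.4 kHz = 9.25 kHz.
23.4 kHz > fs/2 = 16.325 kHz, folds to fs − 23.4 kHz = 9.25 kHz.
103.2 kHz mod fs = 5.25 kHz.
5.25 kHz ≤ fs/2 = 16.325 kHz, appears at 5.25 kHz.
85 kHz mod fs = 19.7 kHz.
19.7 kHz > fs/2 = 16.325 kHz, folds to fs − 19.7 kHz = 12.95 kHz.
Distinct values: {5.25 kHz, 9.25 kHz, 12.95 kHz, 13 kHz}.

5.25 kHz, 9.25 kHz, 12.95 kHz, 13 kHz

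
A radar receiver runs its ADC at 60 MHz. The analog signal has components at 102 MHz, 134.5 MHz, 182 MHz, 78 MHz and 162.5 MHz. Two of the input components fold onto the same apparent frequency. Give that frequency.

18 MHz

fs/2 = 30 MHz.
102 MHz mod fs = 42 MHz.
42 MHz > fs/2 = 30 MHz, folds to fs − 42 MHz = 18 MHz.
134.5 MHz mod fs = 14.5 MHz.
14.5 MHz ≤ fs/2 = 30 MHz, appears at 14.5 MHz.
182 MHz mod fs = 2 MHz.
2 MHz ≤ fs/2 = 30 MHz, appears at 2 MHz.
78 MHz mod fs = 18 MHz.
18 MHz ≤ fs/2 = 30 MHz, appears at 18 MHz.
162.5 MHz mod fs = 42.5 MHz.
42.5 MHz > fs/2 = 30 MHz, folds to fs − 42.5 MHz = 17.5 MHz.
78 MHz and 102 MHz both map to 18 MHz.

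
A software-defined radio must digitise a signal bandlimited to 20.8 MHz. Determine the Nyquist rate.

Nyquist rate = 2 × 20.8 MHz = 41.6 MHz.

41.6 MHz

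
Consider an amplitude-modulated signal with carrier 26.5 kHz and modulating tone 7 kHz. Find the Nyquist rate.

67 kHz

AM sidebands sit at fc ± fm = 19.5 kHz and 33.5 kHz.
Highest-frequency component: 33.5 kHz.
Nyquist rate = 2 × 33.5 kHz = 67 kHz.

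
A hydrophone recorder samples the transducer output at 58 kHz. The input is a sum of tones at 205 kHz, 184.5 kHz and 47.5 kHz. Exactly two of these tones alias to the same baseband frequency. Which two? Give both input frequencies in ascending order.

47.5 kHz, 184.5 kHz

fs/2 = 29 kHz.
205 kHz mod fs = 31 kHz.
31 kHz > fs/2 = 29 kHz, folds to fs − 31 kHz = 27 kHz.
184.5 kHz mod fs = 10.5 kHz.
10.5 kHz ≤ fs/2 = 29 kHz, appears at 10.5 kHz.
47.5 kHz > fs/2 = 29 kHz, folds to fs − 47.5 kHz = 10.5 kHz.
47.5 kHz and 184.5 kHz both map to 10.5 kHz.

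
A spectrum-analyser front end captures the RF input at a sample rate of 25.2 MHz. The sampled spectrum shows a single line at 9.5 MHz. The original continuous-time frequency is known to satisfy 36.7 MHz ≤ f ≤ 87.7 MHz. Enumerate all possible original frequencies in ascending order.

Frequencies that alias to 9.5 MHz are k·fs ± 9.5 MHz for integer k ≥ 0.
k=0: 9.5 MHz.
k=1: 15.7 MHz, 34.7 MHz.
k=2: 40.9 MHz, 59.9 MHz.
k=3: 66.1 MHz, 85.1 MHz.
k=4: 91.3 MHz, 110.3 MHz.
Within [36.7 MHz, 87.7 MHz]: 40.9 MHz, 59.9 MHz, 66.1 MHz, 85.1 MHz.

40.9 MHz, 59.9 MHz, 66.1 MHz, 85.1 MHz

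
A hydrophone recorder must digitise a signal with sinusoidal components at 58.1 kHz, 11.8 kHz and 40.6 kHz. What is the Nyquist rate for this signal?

Highest-frequency component: 58.1 kHz.
Nyquist rate = 2 × 58.1 kHz = 116.2 kHz.

116.2 kHz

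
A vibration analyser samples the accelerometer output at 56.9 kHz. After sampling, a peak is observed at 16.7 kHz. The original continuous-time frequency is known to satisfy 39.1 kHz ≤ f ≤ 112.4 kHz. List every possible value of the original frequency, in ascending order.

40.2 kHz, 73.6 kHz, 97.1 kHz

Frequencies that alias to 16.7 kHz are k·fs ± 16.7 kHz for integer k ≥ 0.
k=0: 16.7 kHz.
k=1: 40.2 kHz, 73.6 kHz.
k=2: 97.1 kHz, 130.5 kHz.
k=3: 154 kHz, 187.4 kHz.
Within [39.1 kHz, 112.4 kHz]: 40.2 kHz, 73.6 kHz, 97.1 kHz.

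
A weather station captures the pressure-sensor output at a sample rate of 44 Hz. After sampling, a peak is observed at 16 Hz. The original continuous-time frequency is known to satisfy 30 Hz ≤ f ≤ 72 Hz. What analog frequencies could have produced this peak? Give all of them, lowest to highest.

60 Hz, 72 Hz

Frequencies that alias to 16 Hz are k·fs ± 16 Hz for integer k ≥ 0.
k=0: 16 Hz.
k=1: 28 Hz, 60 Hz.
k=2: 72 Hz, 104 Hz.
k=3: 116 Hz, 148 Hz.
Within [30 Hz, 72 Hz]: 60 Hz, 72 Hz.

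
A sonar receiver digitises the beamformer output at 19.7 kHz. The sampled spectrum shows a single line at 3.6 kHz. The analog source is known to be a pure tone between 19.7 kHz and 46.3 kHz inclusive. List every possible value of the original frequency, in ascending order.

Frequencies that alias to 3.6 kHz are k·fs ± 3.6 kHz for integer k ≥ 0.
k=0: 3.6 kHz.
k=1: 16.1 kHz, 23.3 kHz.
k=2: 35.8 kHz, 43 kHz.
k=3: 55.5 kHz, 62.7 kHz.
Within [19.7 kHz, 46.3 kHz]: 23.3 kHz, 35.8 kHz, 43 kHz.

23.3 kHz, 35.8 kHz, 43 kHz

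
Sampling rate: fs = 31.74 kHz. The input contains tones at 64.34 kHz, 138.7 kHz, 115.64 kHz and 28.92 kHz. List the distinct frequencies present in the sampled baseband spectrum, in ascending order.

fs/2 = 15.87 kHz.
64.34 kHz mod fs = 0.86 kHz.
0.86 kHz ≤ fs/2 = 15.87 kHz, appears at 0.86 kHz.
138.7 kHz mod fs = 11.74 kHz.
11.74 kHz ≤ fs/2 = 15.87 kHz, appears at 11.74 kHz.
115.64 kHz mod fs = 20.42 kHz.
20.42 kHz > fs/2 = 15.87 kHz, folds to fs − 20.42 kHz = 11.32 kHz.
28.92 kHz > fs/2 = 15.87 kHz, folds to fs − 28.92 kHz = 2.82 kHz.
Distinct values: {0.86 kHz, 2.82 kHz, 11.32 kHz, 11.74 kHz}.

0.86 kHz, 2.82 kHz, 11.32 kHz, 11.74 kHz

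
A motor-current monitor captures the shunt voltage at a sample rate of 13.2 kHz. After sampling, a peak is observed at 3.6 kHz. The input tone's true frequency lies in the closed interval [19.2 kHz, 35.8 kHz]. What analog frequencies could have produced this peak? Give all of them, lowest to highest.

22.8 kHz, 30 kHz

Frequencies that alias to 3.6 kHz are k·fs ± 3.6 kHz for integer k ≥ 0.
k=0: 3.6 kHz.
k=1: 9.6 kHz, 16.8 kHz.
k=2: 22.8 kHz, 30 kHz.
k=3: 36 kHz, 43.2 kHz.
Within [19.2 kHz, 35.8 kHz]: 22.8 kHz, 30 kHz.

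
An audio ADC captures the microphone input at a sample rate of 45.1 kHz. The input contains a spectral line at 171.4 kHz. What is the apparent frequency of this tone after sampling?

9 kHz

171.4 kHz mod fs = 36.1 kHz.
36.1 kHz > fs/2 = 22.55 kHz, folds to fs − 36.1 kHz = 9 kHz.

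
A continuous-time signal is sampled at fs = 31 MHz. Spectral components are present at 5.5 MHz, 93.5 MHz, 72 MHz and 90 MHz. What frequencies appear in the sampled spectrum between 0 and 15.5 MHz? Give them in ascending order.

0.5 MHz, 3 MHz, 5.5 MHz, 10 MHz

fs/2 = 15.5 MHz.
5.5 MHz ≤ fs/2 = 15.5 MHz, passes unchanged.
93.5 MHz mod fs = 0.5 MHz.
0.5 MHz ≤ fs/2 = 15.5 MHz, appears at 0.5 MHz.
72 MHz mod fs = 10 MHz.
10 MHz ≤ fs/2 = 15.5 MHz, appears at 10 MHz.
90 MHz mod fs = 28 MHz.
28 MHz > fs/2 = 15.5 MHz, folds to fs − 28 MHz = 3 MHz.
Distinct values: {0.5 MHz, 3 MHz, 5.5 MHz, 10 MHz}.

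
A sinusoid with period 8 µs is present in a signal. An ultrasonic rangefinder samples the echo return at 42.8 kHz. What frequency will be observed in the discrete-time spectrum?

3.4 kHz

T = 8 µs → f = 1/T = 125 kHz.
125 kHz mod fs = 39.4 kHz.
39.4 kHz > fs/2 = 21.4 kHz, folds to fs − 39.4 kHz = 3.4 kHz.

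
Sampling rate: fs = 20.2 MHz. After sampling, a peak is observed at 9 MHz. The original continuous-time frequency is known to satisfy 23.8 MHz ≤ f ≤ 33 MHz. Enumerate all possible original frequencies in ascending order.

Frequencies that alias to 9 MHz are k·fs ± 9 MHz for integer k ≥ 0.
k=0: 9 MHz.
k=1: 11.2 MHz, 29.2 MHz.
k=2: 31.4 MHz, 49.4 MHz.
k=3: 51.6 MHz, 69.6 MHz.
Within [23.8 MHz, 33 MHz]: 29.2 MHz, 31.4 MHz.

29.2 MHz, 31.4 MHz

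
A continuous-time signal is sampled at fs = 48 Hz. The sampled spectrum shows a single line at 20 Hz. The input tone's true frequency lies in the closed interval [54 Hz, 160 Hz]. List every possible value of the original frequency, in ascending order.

Frequencies that alias to 20 Hz are k·fs ± 20 Hz for integer k ≥ 0.
k=0: 20 Hz.
k=1: 28 Hz, 68 Hz.
k=2: 76 Hz, 116 Hz.
k=3: 124 Hz, 164 Hz.
k=4: 172 Hz, 212 Hz.
Within [54 Hz, 160 Hz]: 68 Hz, 76 Hz, 116 Hz, 124 Hz.

68 Hz, 76 Hz, 116 Hz, 124 Hz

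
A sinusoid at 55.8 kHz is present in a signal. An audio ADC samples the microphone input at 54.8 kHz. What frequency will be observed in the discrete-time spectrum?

55.8 kHz mod fs = 1 kHz.
1 kHz ≤ fs/2 = 27.4 kHz, appears at 1 kHz.

1 kHz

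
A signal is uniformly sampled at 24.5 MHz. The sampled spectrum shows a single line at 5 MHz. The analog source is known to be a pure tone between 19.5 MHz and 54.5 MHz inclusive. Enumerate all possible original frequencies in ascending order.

Frequencies that alias to 5 MHz are k·fs ± 5 MHz for integer k ≥ 0.
k=0: 5 MHz.
k=1: 19.5 MHz, 29.5 MHz.
k=2: 44 MHz, 54 MHz.
k=3: 68.5 MHz, 78.5 MHz.
Within [19.5 MHz, 54.5 MHz]: 19.5 MHz, 29.5 MHz, 44 MHz, 54 MHz.

19.5 MHz, 29.5 MHz, 44 MHz, 54 MHz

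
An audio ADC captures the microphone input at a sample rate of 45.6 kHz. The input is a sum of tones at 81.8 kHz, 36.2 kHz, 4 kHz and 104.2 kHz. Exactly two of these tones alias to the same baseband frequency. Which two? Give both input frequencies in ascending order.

36.2 kHz, 81.8 kHz

fs/2 = 22.8 kHz.
81.8 kHz mod fs = 36.2 kHz.
36.2 kHz > fs/2 = 22.8 kHz, folds to fs − 36.2 kHz = 9.4 kHz.
36.2 kHz > fs/2 = 22.8 kHz, folds to fs − 36.2 kHz = 9.4 kHz.
4 kHz ≤ fs/2 = 22.8 kHz, passes unchanged.
104.2 kHz mod fs = 13 kHz.
13 kHz ≤ fs/2 = 22.8 kHz, appears at 13 kHz.
36.2 kHz and 81.8 kHz both map to 9.4 kHz.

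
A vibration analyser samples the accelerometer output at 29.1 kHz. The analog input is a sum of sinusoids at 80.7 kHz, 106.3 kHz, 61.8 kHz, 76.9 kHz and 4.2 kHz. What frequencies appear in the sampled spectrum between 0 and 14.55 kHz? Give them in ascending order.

fs/2 = 14.55 kHz.
80.7 kHz mod fs = 22.5 kHz.
22.5 kHz > fs/2 = 14.55 kHz, folds to fs − 22.5 kHz = 6.6 kHz.
106.3 kHz mod fs = 19 kHz.
19 kHz > fs/2 = 14.55 kHz, folds to fs − 19 kHz = 10.1 kHz.
61.8 kHz mod fs = 3.6 kHz.
3.6 kHz ≤ fs/2 = 14.55 kHz, appears at 3.6 kHz.
76.9 kHz mod fs = 18.7 kHz.
18.7 kHz > fs/2 = 14.55 kHz, folds to fs − 18.7 kHz = 10.4 kHz.
4.2 kHz ≤ fs/2 = 14.55 kHz, passes unchanged.
Distinct values: {3.6 kHz, 4.2 kHz, 6.6 kHz, 10.1 kHz, 10.4 kHz}.

3.6 kHz, 4.2 kHz, 6.6 kHz, 10.1 kHz, 10.4 kHz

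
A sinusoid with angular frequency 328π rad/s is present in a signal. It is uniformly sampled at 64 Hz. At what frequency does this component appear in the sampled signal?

ω = 328π rad/s → f = ω/(2π) = 164 Hz.
164 Hz mod fs = 36 Hz.
36 Hz > fs/2 = 32 Hz, folds to fs − 36 Hz = 28 Hz.

28 Hz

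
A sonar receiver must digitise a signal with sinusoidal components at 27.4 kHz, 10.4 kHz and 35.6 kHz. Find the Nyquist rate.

Highest-frequency component: 35.6 kHz.
Nyquist rate = 2 × 35.6 kHz = 71.2 kHz.

71.2 kHz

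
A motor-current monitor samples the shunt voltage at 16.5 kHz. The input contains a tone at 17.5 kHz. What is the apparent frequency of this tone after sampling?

17.5 kHz mod fs = 1 kHz.
1 kHz ≤ fs/2 = 8.25 kHz, appears at 1 kHz.

1 kHz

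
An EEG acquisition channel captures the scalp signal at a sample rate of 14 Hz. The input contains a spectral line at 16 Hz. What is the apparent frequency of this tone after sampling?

2 Hz

16 Hz mod fs = 2 Hz.
2 Hz ≤ fs/2 = 7 Hz, appears at 2 Hz.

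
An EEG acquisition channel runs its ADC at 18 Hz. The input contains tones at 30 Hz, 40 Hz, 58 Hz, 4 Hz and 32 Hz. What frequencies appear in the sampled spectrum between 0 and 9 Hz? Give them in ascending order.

fs/2 = 9 Hz.
30 Hz mod fs = 12 Hz.
12 Hz > fs/2 = 9 Hz, folds to fs − 12 Hz = 6 Hz.
40 Hz mod fs = 4 Hz.
4 Hz ≤ fs/2 = 9 Hz, appears at 4 Hz.
58 Hz mod fs = 4 Hz.
4 Hz ≤ fs/2 = 9 Hz, appears at 4 Hz.
4 Hz ≤ fs/2 = 9 Hz, passes unchanged.
32 Hz mod fs = 14 Hz.
14 Hz > fs/2 = 9 Hz, folds to fs − 14 Hz = 4 Hz.
Distinct values: {4 Hz, 6 Hz}.

4 Hz, 6 Hz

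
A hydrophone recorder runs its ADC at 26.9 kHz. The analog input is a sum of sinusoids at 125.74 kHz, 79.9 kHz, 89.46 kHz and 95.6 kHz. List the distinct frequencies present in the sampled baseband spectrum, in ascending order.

fs/2 = 13.45 kHz.
125.74 kHz mod fs = 18.14 kHz.
18.14 kHz > fs/2 = 13.45 kHz, folds to fs − 18.14 kHz = 8.76 kHz.
79.9 kHz mod fs = 26.1 kHz.
26.1 kHz > fs/2 = 13.45 kHz, folds to fs − 26.1 kHz = 0.8 kHz.
89.46 kHz mod fs = 8.76 kHz.
8.76 kHz ≤ fs/2 = 13.45 kHz, appears at 8.76 kHz.
95.6 kHz mod fs = 14.9 kHz.
14.9 kHz > fs/2 = 13.45 kHz, folds to fs − 14.9 kHz = 12 kHz.
Distinct values: {0.8 kHz, 8.76 kHz, 12 kHz}.

0.8 kHz, 8.76 kHz, 12 kHz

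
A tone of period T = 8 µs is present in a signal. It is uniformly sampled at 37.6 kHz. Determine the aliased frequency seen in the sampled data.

12.2 kHz

T = 8 µs → f = 1/T = 125 kHz.
125 kHz mod fs = 12.2 kHz.
12.2 kHz ≤ fs/2 = 18.8 kHz, appears at 12.2 kHz.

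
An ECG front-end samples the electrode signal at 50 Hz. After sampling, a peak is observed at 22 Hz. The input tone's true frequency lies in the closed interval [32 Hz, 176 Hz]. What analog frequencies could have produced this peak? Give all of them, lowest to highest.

Frequencies that alias to 22 Hz are k·fs ± 22 Hz for integer k ≥ 0.
k=0: 22 Hz.
k=1: 28 Hz, 72 Hz.
k=2: 78 Hz, 122 Hz.
k=3: 128 Hz, 172 Hz.
k=4: 178 Hz, 222 Hz.
Within [32 Hz, 176 Hz]: 72 Hz, 78 Hz, 122 Hz, 128 Hz, 172 Hz.

72 Hz, 78 Hz, 122 Hz, 128 Hz, 172 Hz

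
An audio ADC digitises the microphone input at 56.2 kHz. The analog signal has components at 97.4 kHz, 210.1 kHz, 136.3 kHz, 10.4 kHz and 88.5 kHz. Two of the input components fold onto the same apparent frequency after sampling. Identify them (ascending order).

88.5 kHz, 136.3 kHz

fs/2 = 28.1 kHz.
97.4 kHz mod fs = 41.2 kHz.
41.2 kHz > fs/2 = 28.1 kHz, folds to fs − 41.2 kHz = 15 kHz.
210.1 kHz mod fs = 41.5 kHz.
41.5 kHz > fs/2 = 28.1 kHz, folds to fs − 41.5 kHz = 14.7 kHz.
136.3 kHz mod fs = 23.9 kHz.
23.9 kHz ≤ fs/2 = 28.1 kHz, appears at 23.9 kHz.
10.4 kHz ≤ fs/2 = 28.1 kHz, passes unchanged.
88.5 kHz mod fs = 32.3 kHz.
32.3 kHz > fs/2 = 28.1 kHz, folds to fs − 32.3 kHz = 23.9 kHz.
88.5 kHz and 136.3 kHz both map to 23.9 kHz.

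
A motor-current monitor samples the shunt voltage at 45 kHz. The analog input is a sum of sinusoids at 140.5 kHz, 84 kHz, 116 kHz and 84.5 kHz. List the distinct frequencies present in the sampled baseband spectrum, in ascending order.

5.5 kHz, 6 kHz, 19 kHz

fs/2 = 22.5 kHz.
140.5 kHz mod fs = 5.5 kHz.
5.5 kHz ≤ fs/2 = 22.5 kHz, appears at 5.5 kHz.
84 kHz mod fs = 39 kHz.
39 kHz > fs/2 = 22.5 kHz, folds to fs − 39 kHz = 6 kHz.
116 kHz mod fs = 26 kHz.
26 kHz > fs/2 = 22.5 kHz, folds to fs − 26 kHz = 19 kHz.
84.5 kHz mod fs = 39.5 kHz.
39.5 kHz > fs/2 = 22.5 kHz, folds to fs − 39.5 kHz = 5.5 kHz.
Distinct values: {5.5 kHz, 6 kHz, 19 kHz}.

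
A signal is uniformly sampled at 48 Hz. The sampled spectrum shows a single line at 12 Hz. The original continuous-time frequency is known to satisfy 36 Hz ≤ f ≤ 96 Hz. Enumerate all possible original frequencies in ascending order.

36 Hz, 60 Hz, 84 Hz

Frequencies that alias to 12 Hz are k·fs ± 12 Hz for integer k ≥ 0.
k=0: 12 Hz.
k=1: 36 Hz, 60 Hz.
k=2: 84 Hz, 108 Hz.
k=3: 132 Hz, 156 Hz.
Within [36 Hz, 96 Hz]: 36 Hz, 60 Hz, 84 Hz.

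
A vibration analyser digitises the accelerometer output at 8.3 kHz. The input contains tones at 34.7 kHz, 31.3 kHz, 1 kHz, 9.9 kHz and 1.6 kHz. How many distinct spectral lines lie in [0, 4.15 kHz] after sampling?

4

fs/2 = 4.15 kHz.
34.7 kHz mod fs = 1.5 kHz.
1.5 kHz ≤ fs/2 = 4.15 kHz, appears at 1.5 kHz.
31.3 kHz mod fs = 6.4 kHz.
6.4 kHz > fs/2 = 4.15 kHz, folds to fs − 6.4 kHz = 1.9 kHz.
1 kHz ≤ fs/2 = 4.15 kHz, passes unchanged.
9.9 kHz mod fs = 1.6 kHz.
1.6 kHz ≤ fs/2 = 4.15 kHz, appears at 1.6 kHz.
1.6 kHz ≤ fs/2 = 4.15 kHz, passes unchanged.
Distinct values: {1 kHz, 1.5 kHz, 1.6 kHz, 1.9 kHz} → 4.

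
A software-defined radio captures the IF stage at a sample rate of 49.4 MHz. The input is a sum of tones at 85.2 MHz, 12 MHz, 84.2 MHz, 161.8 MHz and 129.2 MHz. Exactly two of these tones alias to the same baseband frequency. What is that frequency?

fs/2 = 24.7 MHz.
85.2 MHz mod fs = 35.8 MHz.
35.8 MHz > fs/2 = 24.7 MHz, folds to fs − 35.8 MHz = 13.6 MHz.
12 MHz ≤ fs/2 = 24.7 MHz, passes unchanged.
84.2 MHz mod fs = 34.8 MHz.
34.8 MHz > fs/2 = 24.7 MHz, folds to fs − 34.8 MHz = 14.6 MHz.
161.8 MHz mod fs = 13.6 MHz.
13.6 MHz ≤ fs/2 = 24.7 MHz, appears at 13.6 MHz.
129.2 MHz mod fs = 30.4 MHz.
30.4 MHz > fs/2 = 24.7 MHz, folds to fs − 30.4 MHz = 19 MHz.
85.2 MHz and 161.8 MHz both map to 13.6 MHz.

13.6 MHz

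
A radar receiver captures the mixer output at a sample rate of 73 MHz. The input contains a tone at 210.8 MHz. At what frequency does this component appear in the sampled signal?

8.2 MHz

210.8 MHz mod fs = 64.8 MHz.
64.8 MHz > fs/2 = 36.5 MHz, folds to fs − 64.8 MHz = 8.2 MHz.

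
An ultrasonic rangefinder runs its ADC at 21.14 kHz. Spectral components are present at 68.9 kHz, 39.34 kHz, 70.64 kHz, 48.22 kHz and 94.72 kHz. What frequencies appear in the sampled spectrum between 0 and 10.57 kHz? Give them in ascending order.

2.94 kHz, 5.48 kHz, 5.94 kHz, 7.22 kHz, 10.16 kHz

fs/2 = 10.57 kHz.
68.9 kHz mod fs = 5.48 kHz.
5.48 kHz ≤ fs/2 = 10.57 kHz, appears at 5.48 kHz.
39.34 kHz mod fs = 18.2 kHz.
18.2 kHz > fs/2 = 10.57 kHz, folds to fs − 18.2 kHz = 2.94 kHz.
70.64 kHz mod fs = 7.22 kHz.
7.22 kHz ≤ fs/2 = 10.57 kHz, appears at 7.22 kHz.
48.22 kHz mod fs = 5.94 kHz.
5.94 kHz ≤ fs/2 = 10.57 kHz, appears at 5.94 kHz.
94.72 kHz mod fs = 10.16 kHz.
10.16 kHz ≤ fs/2 = 10.57 kHz, appears at 10.16 kHz.
Distinct values: {2.94 kHz, 5.48 kHz, 5.94 kHz, 7.22 kHz, 10.16 kHz}.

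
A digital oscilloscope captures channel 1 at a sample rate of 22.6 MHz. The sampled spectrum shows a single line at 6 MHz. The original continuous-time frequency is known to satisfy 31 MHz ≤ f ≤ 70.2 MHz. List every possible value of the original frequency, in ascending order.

Frequencies that alias to 6 MHz are k·fs ± 6 MHz for integer k ≥ 0.
k=0: 6 MHz.
k=1: 16.6 MHz, 28.6 MHz.
k=2: 39.2 MHz, 51.2 MHz.
k=3: 61.8 MHz, 73.8 MHz.
k=4: 84.4 MHz, 96.4 MHz.
Within [31 MHz, 70.2 MHz]: 39.2 MHz, 51.2 MHz, 61.8 MHz.

39.2 MHz, 51.2 MHz, 61.8 MHz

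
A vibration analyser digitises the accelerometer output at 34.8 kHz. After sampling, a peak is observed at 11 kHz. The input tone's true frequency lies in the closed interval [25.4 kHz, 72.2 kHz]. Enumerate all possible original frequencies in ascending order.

45.8 kHz, 58.6 kHz

Frequencies that alias to 11 kHz are k·fs ± 11 kHz for integer k ≥ 0.
k=0: 11 kHz.
k=1: 23.8 kHz, 45.8 kHz.
k=2: 58.6 kHz, 80.6 kHz.
k=3: 93.4 kHz, 115.4 kHz.
Within [25.4 kHz, 72.2 kHz]: 45.8 kHz, 58.6 kHz.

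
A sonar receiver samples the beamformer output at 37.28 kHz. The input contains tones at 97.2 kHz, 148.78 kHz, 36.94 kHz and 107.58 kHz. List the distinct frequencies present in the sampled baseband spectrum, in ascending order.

0.34 kHz, 4.26 kHz, 14.64 kHz

fs/2 = 18.64 kHz.
97.2 kHz mod fs = 22.64 kHz.
22.64 kHz > fs/2 = 18.64 kHz, folds to fs − 22.64 kHz = 14.64 kHz.
148.78 kHz mod fs = 36.94 kHz.
36.94 kHz > fs/2 = 18.64 kHz, folds to fs − 36.94 kHz = 0.34 kHz.
36.94 kHz > fs/2 = 18.64 kHz, folds to fs − 36.94 kHz = 0.34 kHz.
107.58 kHz mod fs = 33.02 kHz.
33.02 kHz > fs/2 = 18.64 kHz, folds to fs − 33.02 kHz = 4.26 kHz.
Distinct values: {0.34 kHz, 4.26 kHz, 14.64 kHz}.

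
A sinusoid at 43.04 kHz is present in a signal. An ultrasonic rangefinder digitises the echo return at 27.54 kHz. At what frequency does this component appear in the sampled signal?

43.04 kHz mod fs = 15.5 kHz.
15.5 kHz > fs/2 = 13.77 kHz, folds to fs − 15.5 kHz = 12.04 kHz.

12.04 kHz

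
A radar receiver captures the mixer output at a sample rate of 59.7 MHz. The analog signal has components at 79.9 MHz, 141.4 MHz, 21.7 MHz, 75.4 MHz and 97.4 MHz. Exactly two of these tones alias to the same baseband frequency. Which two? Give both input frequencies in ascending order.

fs/2 = 29.85 MHz.
79.9 MHz mod fs = 20.2 MHz.
20.2 MHz ≤ fs/2 = 29.85 MHz, appears at 20.2 MHz.
141.4 MHz mod fs = 22 MHz.
22 MHz ≤ fs/2 = 29.85 MHz, appears at 22 MHz.
21.7 MHz ≤ fs/2 = 29.85 MHz, passes unchanged.
75.4 MHz mod fs = 15.7 MHz.
15.7 MHz ≤ fs/2 = 29.85 MHz, appears at 15.7 MHz.
97.4 MHz mod fs = 37.7 MHz.
37.7 MHz > fs/2 = 29.85 MHz, folds to fs − 37.7 MHz = 22 MHz.
97.4 MHz and 141.4 MHz both map to 22 MHz.

97.4 MHz, 141.4 MHz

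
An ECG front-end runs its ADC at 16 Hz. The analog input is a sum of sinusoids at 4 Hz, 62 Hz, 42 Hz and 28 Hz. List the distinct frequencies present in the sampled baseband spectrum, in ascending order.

2 Hz, 4 Hz, 6 Hz

fs/2 = 8 Hz.
4 Hz ≤ fs/2 = 8 Hz, passes unchanged.
62 Hz mod fs = 14 Hz.
14 Hz > fs/2 = 8 Hz, folds to fs − 14 Hz = 2 Hz.
42 Hz mod fs = 10 Hz.
10 Hz > fs/2 = 8 Hz, folds to fs − 10 Hz = 6 Hz.
28 Hz mod fs = 12 Hz.
12 Hz > fs/2 = 8 Hz, folds to fs − 12 Hz = 4 Hz.
Distinct values: {2 Hz, 4 Hz, 6 Hz}.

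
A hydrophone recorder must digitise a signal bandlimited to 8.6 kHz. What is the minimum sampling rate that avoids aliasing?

Nyquist rate = 2 × 8.6 kHz = 17.2 kHz.

17.2 kHz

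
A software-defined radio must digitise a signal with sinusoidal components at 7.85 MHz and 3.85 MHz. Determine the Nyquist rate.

Highest-frequency component: 7.85 MHz.
Nyquist rate = 2 × 7.85 MHz = 15.7 MHz.

15.7 MHz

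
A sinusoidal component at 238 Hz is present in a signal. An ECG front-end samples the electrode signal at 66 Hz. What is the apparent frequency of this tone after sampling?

26 Hz

238 Hz mod fs = 40 Hz.
40 Hz > fs/2 = 33 Hz, folds to fs − 40 Hz = 26 Hz.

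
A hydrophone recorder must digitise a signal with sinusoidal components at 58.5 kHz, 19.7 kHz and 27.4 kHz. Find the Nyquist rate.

117 kHz

Highest-frequency component: 58.5 kHz.
Nyquist rate = 2 × 58.5 kHz = 117 kHz.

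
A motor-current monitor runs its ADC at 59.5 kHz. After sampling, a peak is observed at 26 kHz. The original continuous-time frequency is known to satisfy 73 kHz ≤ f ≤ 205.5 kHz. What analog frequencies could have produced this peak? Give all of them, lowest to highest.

Frequencies that alias to 26 kHz are k·fs ± 26 kHz for integer k ≥ 0.
k=0: 26 kHz.
k=1: 33.5 kHz, 85.5 kHz.
k=2: 93 kHz, 145 kHz.
k=3: 152.5 kHz, 204.5 kHz.
k=4: 212 kHz, 264 kHz.
Within [73 kHz, 205.5 kHz]: 85.5 kHz, 93 kHz, 145 kHz, 152.5 kHz, 204.5 kHz.

85.5 kHz, 93 kHz, 145 kHz, 152.5 kHz, 204.5 kHz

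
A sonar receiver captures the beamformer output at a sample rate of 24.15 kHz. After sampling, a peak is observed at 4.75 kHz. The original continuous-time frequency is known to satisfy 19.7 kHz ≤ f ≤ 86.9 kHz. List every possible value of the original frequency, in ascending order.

Frequencies that alias to 4.75 kHz are k·fs ± 4.75 kHz for integer k ≥ 0.
k=0: 4.75 kHz.
k=1: 19.4 kHz, 28.9 kHz.
k=2: 43.55 kHz, 53.05 kHz.
k=3: 67.7 kHz, 77.2 kHz.
k=4: 91.85 kHz, 101.35 kHz.
Within [19.7 kHz, 86.9 kHz]: 28.9 kHz, 43.55 kHz, 53.05 kHz, 67.7 kHz, 77.2 kHz.

28.9 kHz, 43.55 kHz, 53.05 kHz, 67.7 kHz, 77.2 kHz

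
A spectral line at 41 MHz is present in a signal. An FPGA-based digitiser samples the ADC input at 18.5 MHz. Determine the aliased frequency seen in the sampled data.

41 MHz mod fs = 4 MHz.
4 MHz ≤ fs/2 = 9.25 MHz, appears at 4 MHz.

4 MHz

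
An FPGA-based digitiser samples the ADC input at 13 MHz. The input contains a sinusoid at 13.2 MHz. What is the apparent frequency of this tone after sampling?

13.2 MHz mod fs = 0.2 MHz.
0.2 MHz ≤ fs/2 = 6.5 MHz, appears at 0.2 MHz.

0.2 MHz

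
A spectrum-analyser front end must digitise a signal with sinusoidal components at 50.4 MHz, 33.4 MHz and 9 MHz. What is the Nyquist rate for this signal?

100.8 MHz

Highest-frequency component: 50.4 MHz.
Nyquist rate = 2 × 50.4 MHz = 100.8 MHz.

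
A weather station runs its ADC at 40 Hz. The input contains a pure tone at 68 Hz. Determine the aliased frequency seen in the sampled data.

68 Hz mod fs = 28 Hz.
28 Hz > fs/2 = 20 Hz, folds to fs − 28 Hz = 12 Hz.

12 Hz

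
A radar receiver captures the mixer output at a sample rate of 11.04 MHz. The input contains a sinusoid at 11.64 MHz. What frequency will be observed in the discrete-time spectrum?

0.6 MHz

11.64 MHz mod fs = 0.6 MHz.
0.6 MHz ≤ fs/2 = 5.52 MHz, appears at 0.6 MHz.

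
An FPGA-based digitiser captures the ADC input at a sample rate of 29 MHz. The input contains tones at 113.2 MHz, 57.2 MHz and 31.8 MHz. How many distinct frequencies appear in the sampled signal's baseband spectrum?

fs/2 = 14.5 MHz.
113.2 MHz mod fs = 26.2 MHz.
26.2 MHz > fs/2 = 14.5 MHz, folds to fs − 26.2 MHz = 2.8 MHz.
57.2 MHz mod fs = 28.2 MHz.
28.2 MHz > fs/2 = 14.5 MHz, folds to fs − 28.2 MHz = 0.8 MHz.
31.8 MHz mod fs = 2.8 MHz.
2.8 MHz ≤ fs/2 = 14.5 MHz, appears at 2.8 MHz.
Distinct values: {0.8 MHz, 2.8 MHz} → 2.

2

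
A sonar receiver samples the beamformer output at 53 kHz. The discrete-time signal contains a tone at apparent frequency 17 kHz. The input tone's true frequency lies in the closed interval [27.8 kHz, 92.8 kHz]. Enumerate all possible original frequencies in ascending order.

Frequencies that alias to 17 kHz are k·fs ± 17 kHz for integer k ≥ 0.
k=0: 17 kHz.
k=1: 36 kHz, 70 kHz.
k=2: 89 kHz, 123 kHz.
k=3: 142 kHz, 176 kHz.
Within [27.8 kHz, 92.8 kHz]: 36 kHz, 70 kHz, 89 kHz.

36 kHz, 70 kHz, 89 kHz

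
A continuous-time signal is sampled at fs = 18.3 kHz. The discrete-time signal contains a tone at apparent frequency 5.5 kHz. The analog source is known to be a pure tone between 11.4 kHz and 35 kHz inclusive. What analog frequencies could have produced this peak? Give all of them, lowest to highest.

Frequencies that alias to 5.5 kHz are k·fs ± 5.5 kHz for integer k ≥ 0.
k=0: 5.5 kHz.
k=1: 12.8 kHz, 23.8 kHz.
k=2: 31.1 kHz, 42.1 kHz.
k=3: 49.4 kHz, 60.4 kHz.
Within [11.4 kHz, 35 kHz]: 12.8 kHz, 23.8 kHz, 31.1 kHz.

12.8 kHz, 23.8 kHz, 31.1 kHz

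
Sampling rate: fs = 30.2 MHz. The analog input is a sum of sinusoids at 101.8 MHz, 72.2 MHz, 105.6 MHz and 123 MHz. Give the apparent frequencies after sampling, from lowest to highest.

2.2 MHz, 11.2 MHz, 11.8 MHz, 15 MHz

fs/2 = 15.1 MHz.
101.8 MHz mod fs = 11.2 MHz.
11.2 MHz ≤ fs/2 = 15.1 MHz, appears at 11.2 MHz.
72.2 MHz mod fs = 11.8 MHz.
11.8 MHz ≤ fs/2 = 15.1 MHz, appears at 11.8 MHz.
105.6 MHz mod fs = 15 MHz.
15 MHz ≤ fs/2 = 15.1 MHz, appears at 15 MHz.
123 MHz mod fs = 2.2 MHz.
2.2 MHz ≤ fs/2 = 15.1 MHz, appears at 2.2 MHz.
Distinct values: {2.2 MHz, 11.2 MHz, 11.8 MHz, 15 MHz}.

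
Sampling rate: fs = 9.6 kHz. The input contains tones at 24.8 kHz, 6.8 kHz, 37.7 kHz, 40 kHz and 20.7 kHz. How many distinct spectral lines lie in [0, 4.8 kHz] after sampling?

fs/2 = 4.8 kHz.
24.8 kHz mod fs = 5.6 kHz.
5.6 kHz > fs/2 = 4.8 kHz, folds to fs − 5.6 kHz = 4 kHz.
6.8 kHz > fs/2 = 4.8 kHz, folds to fs − 6.8 kHz = 2.8 kHz.
37.7 kHz mod fs = 8.9 kHz.
8.9 kHz > fs/2 = 4.8 kHz, folds to fs − 8.9 kHz = 0.7 kHz.
40 kHz mod fs = 1.6 kHz.
1.6 kHz ≤ fs/2 = 4.8 kHz, appears at 1.6 kHz.
20.7 kHz mod fs = 1.5 kHz.
1.5 kHz ≤ fs/2 = 4.8 kHz, appears at 1.5 kHz.
Distinct values: {0.7 kHz, 1.5 kHz, 1.6 kHz, 2.8 kHz, 4 kHz} → 5.

5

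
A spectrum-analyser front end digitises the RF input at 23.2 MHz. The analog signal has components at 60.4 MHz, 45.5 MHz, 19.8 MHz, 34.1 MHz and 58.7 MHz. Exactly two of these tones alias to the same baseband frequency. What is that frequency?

10.9 MHz

fs/2 = 11.6 MHz.
60.4 MHz mod fs = 14 MHz.
14 MHz > fs/2 = 11.6 MHz, folds to fs − 14 MHz = 9.2 MHz.
45.5 MHz mod fs = 22.3 MHz.
22.3 MHz > fs/2 = 11.6 MHz, folds to fs − 22.3 MHz = 0.9 MHz.
19.8 MHz > fs/2 = 11.6 MHz, folds to fs − 19.8 MHz = 3.4 MHz.
34.1 MHz mod fs = 10.9 MHz.
10.9 MHz ≤ fs/2 = 11.6 MHz, appears at 10.9 MHz.
58.7 MHz mod fs = 12.3 MHz.
12.3 MHz > fs/2 = 11.6 MHz, folds to fs − 12.3 MHz = 10.9 MHz.
34.1 MHz and 58.7 MHz both map to 10.9 MHz.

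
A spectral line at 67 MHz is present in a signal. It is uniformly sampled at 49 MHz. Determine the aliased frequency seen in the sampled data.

67 MHz mod fs = 18 MHz.
18 MHz ≤ fs/2 = 24.5 MHz, appears at 18 MHz.

18 MHz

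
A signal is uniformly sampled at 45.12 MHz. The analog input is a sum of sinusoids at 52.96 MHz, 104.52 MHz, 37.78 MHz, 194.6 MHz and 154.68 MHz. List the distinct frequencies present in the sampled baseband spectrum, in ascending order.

fs/2 = 22.56 MHz.
52.96 MHz mod fs = 7.84 MHz.
7.84 MHz ≤ fs/2 = 22.56 MHz, appears at 7.84 MHz.
104.52 MHz mod fs = 14.28 MHz.
14.28 MHz ≤ fs/2 = 22.56 MHz, appears at 14.28 MHz.
37.78 MHz > fs/2 = 22.56 MHz, folds to fs − 37.78 MHz = 7.34 MHz.
194.6 MHz mod fs = 14.12 MHz.
14.12 MHz ≤ fs/2 = 22.56 MHz, appears at 14.12 MHz.
154.68 MHz mod fs = 19.32 MHz.
19.32 MHz ≤ fs/2 = 22.56 MHz, appears at 19.32 MHz.
Distinct values: {7.34 MHz, 7.84 MHz, 14.12 MHz, 14.28 MHz, 19.32 MHz}.

7.34 MHz, 7.84 MHz, 14.12 MHz, 14.28 MHz, 19.32 MHz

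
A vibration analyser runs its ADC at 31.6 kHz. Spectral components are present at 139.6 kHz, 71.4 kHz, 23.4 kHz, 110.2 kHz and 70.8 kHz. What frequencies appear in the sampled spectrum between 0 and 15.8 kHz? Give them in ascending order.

fs/2 = 15.8 kHz.
139.6 kHz mod fs = 13.2 kHz.
13.2 kHz ≤ fs/2 = 15.8 kHz, appears at 13.2 kHz.
71.4 kHz mod fs = 8.2 kHz.
8.2 kHz ≤ fs/2 = 15.8 kHz, appears at 8.2 kHz.
23.4 kHz > fs/2 = 15.8 kHz, folds to fs − 23.4 kHz = 8.2 kHz.
110.2 kHz mod fs = 15.4 kHz.
15.4 kHz ≤ fs/2 = 15.8 kHz, appears at 15.4 kHz.
70.8 kHz mod fs = 7.6 kHz.
7.6 kHz ≤ fs/2 = 15.8 kHz, appears at 7.6 kHz.
Distinct values: {7.6 kHz, 8.2 kHz, 13.2 kHz, 15.4 kHz}.

7.6 kHz, 8.2 kHz, 13.2 kHz, 15.4 kHz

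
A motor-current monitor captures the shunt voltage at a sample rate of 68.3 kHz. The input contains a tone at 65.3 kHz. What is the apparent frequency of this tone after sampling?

65.3 kHz > fs/2 = 34.15 kHz, folds to fs − 65.3 kHz = 3 kHz.

3 kHz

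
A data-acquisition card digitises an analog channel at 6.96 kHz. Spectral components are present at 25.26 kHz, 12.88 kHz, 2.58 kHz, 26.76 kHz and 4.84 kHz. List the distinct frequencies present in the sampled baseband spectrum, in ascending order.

1.04 kHz, 1.08 kHz, 2.12 kHz, 2.58 kHz

fs/2 = 3.48 kHz.
25.26 kHz mod fs = 4.38 kHz.
4.38 kHz > fs/2 = 3.48 kHz, folds to fs − 4.38 kHz = 2.58 kHz.
12.88 kHz mod fs = 5.92 kHz.
5.92 kHz > fs/2 = 3.48 kHz, folds to fs − 5.92 kHz = 1.04 kHz.
2.58 kHz ≤ fs/2 = 3.48 kHz, passes unchanged.
26.76 kHz mod fs = 5.88 kHz.
5.88 kHz > fs/2 = 3.48 kHz, folds to fs − 5.88 kHz = 1.08 kHz.
4.84 kHz > fs/2 = 3.48 kHz, folds to fs − 4.84 kHz = 2.12 kHz.
Distinct values: {1.04 kHz, 1.08 kHz, 2.12 kHz, 2.58 kHz}.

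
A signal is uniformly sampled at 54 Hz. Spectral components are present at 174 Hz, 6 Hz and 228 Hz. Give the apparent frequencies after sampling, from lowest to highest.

6 Hz, 12 Hz

fs/2 = 27 Hz.
174 Hz mod fs = 12 Hz.
12 Hz ≤ fs/2 = 27 Hz, appears at 12 Hz.
6 Hz ≤ fs/2 = 27 Hz, passes unchanged.
228 Hz mod fs = 12 Hz.
12 Hz ≤ fs/2 = 27 Hz, appears at 12 Hz.
Distinct values: {6 Hz, 12 Hz}.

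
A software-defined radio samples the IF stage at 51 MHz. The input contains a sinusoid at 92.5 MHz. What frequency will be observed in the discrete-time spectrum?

92.5 MHz mod fs = 41.5 MHz.
41.5 MHz > fs/2 = 25.5 MHz, folds to fs − 41.5 MHz = 9.5 MHz.

9.5 MHz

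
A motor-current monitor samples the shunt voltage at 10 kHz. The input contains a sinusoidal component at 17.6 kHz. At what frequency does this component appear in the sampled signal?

2.4 kHz

17.6 kHz mod fs = 7.6 kHz.
7.6 kHz > fs/2 = 5 kHz, folds to fs − 7.6 kHz = 2.4 kHz.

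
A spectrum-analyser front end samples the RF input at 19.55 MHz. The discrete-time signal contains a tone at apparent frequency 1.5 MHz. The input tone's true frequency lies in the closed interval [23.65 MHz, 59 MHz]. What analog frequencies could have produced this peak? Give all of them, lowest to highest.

Frequencies that alias to 1.5 MHz are k·fs ± 1.5 MHz for integer k ≥ 0.
k=0: 1.5 MHz.
k=1: 18.05 MHz, 21.05 MHz.
k=2: 37.6 MHz, 40.6 MHz.
k=3: 57.15 MHz, 60.15 MHz.
k=4: 76.7 MHz, 79.7 MHz.
Within [23.65 MHz, 59 MHz]: 37.6 MHz, 40.6 MHz, 57.15 MHz.

37.6 MHz, 40.6 MHz, 57.15 MHz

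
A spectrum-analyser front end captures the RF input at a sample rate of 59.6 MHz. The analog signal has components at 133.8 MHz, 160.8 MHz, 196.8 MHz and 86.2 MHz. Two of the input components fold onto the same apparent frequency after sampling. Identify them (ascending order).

160.8 MHz, 196.8 MHz

fs/2 = 29.8 MHz.
133.8 MHz mod fs = 14.6 MHz.
14.6 MHz ≤ fs/2 = 29.8 MHz, appears at 14.6 MHz.
160.8 MHz mod fs = 41.6 MHz.
41.6 MHz > fs/2 = 29.8 MHz, folds to fs − 41.6 MHz = 18 MHz.
196.8 MHz mod fs = 18 MHz.
18 MHz ≤ fs/2 = 29.8 MHz, appears at 18 MHz.
86.2 MHz mod fs = 26.6 MHz.
26.6 MHz ≤ fs/2 = 29.8 MHz, appears at 26.6 MHz.
160.8 MHz and 196.8 MHz both map to 18 MHz.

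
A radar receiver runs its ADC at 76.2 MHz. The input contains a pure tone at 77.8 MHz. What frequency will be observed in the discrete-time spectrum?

1.6 MHz

77.8 MHz mod fs = 1.6 MHz.
1.6 MHz ≤ fs/2 = 38.1 MHz, appears at 1.6 MHz.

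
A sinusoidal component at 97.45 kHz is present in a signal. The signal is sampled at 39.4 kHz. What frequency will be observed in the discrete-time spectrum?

97.45 kHz mod fs = 18.65 kHz.
18.65 kHz ≤ fs/2 = 19.7 kHz, appears at 18.65 kHz.

18.65 kHz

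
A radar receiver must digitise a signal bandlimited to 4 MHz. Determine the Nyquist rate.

8 MHz

Nyquist rate = 2 × 4 MHz = 8 MHz.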